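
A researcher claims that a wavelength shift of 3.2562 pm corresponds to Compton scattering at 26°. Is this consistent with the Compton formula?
No, inconsistent

Calculate the expected shift for θ = 26°:

Δλ_expected = λ_C(1 - cos(26°))
Δλ_expected = 2.4263 × (1 - cos(26°))
Δλ_expected = 2.4263 × 0.1012
Δλ_expected = 0.2456 pm

Given shift: 3.2562 pm
Expected shift: 0.2456 pm
Difference: 3.0106 pm

The values do not match. The given shift corresponds to θ ≈ 110.0°, not 26°.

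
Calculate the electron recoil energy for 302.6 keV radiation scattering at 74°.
90.8359 keV

By energy conservation: K_e = E_initial - E_final

First find the scattered photon energy:
Initial wavelength: λ = hc/E = 4.0973 pm
Compton shift: Δλ = λ_C(1 - cos(74°)) = 1.7575 pm
Final wavelength: λ' = 4.0973 + 1.7575 = 5.8548 pm
Final photon energy: E' = hc/λ' = 211.7641 keV

Electron kinetic energy:
K_e = E - E' = 302.6000 - 211.7641 = 90.8359 keV

(Intermediate values are shown rounded; full precision is carried through to the final answer.)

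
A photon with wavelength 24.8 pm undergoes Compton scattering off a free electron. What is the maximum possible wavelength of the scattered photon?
29.6526 pm (at θ = 180°)

The Compton shift is Δλ = λ_C(1 − cos θ).

Since cos θ ranges from −1 to 1, the factor (1 − cos θ) ranges from 0 to 2; the maximum shift occurs at θ = 180° (backscattering):
Δλ_max = 2λ_C = 2 × 2.4263 pm = 4.8526 pm

Maximum scattered wavelength:
λ'_max = λ₀ + Δλ_max = 24.8 + 4.8526 = 29.6526 pm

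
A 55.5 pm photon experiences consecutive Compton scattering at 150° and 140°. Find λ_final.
64.3125 pm

Apply Compton shift twice:

First scattering at θ₁ = 150°:
Δλ₁ = λ_C(1 - cos(150°))
Δλ₁ = 2.4263 × 1.8660
Δλ₁ = 4.5276 pm

After first scattering:
λ₁ = 55.5 + 4.5276 = 60.0276 pm

Second scattering at θ₂ = 140°:
Δλ₂ = λ_C(1 - cos(140°))
Δλ₂ = 2.4263 × 1.7660
Δλ₂ = 4.2850 pm

Final wavelength:
λ₂ = 60.0276 + 4.2850 = 64.3125 pm

Total shift: Δλ_total = 4.5276 + 4.2850 = 8.8125 pm

(Intermediate values are shown rounded; full precision is carried through to the final answer.)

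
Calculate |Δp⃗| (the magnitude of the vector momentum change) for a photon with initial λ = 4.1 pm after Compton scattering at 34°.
9.1271e-23 kg·m/s

Photon momentum magnitude is p = h/λ.

Initial momentum:
p₀ = h/λ = 6.6261e-34/4.1000e-12 = 1.6161e-22 kg·m/s

After scattering:
λ' = λ + Δλ = 4.1 + 0.4148 = 4.5148 pm
p' = h/λ' = 6.6261e-34/4.5148e-12 = 1.4676e-22 kg·m/s

Momentum is a vector; the scattered photon's direction makes angle θ = 34° with the incident direction. The magnitude of the vector change Δp⃗ = p⃗₀ − p⃗' is found from the law of cosines:
|Δp⃗|² = p₀² + p'² − 2p₀p'cos θ
|Δp⃗|² = (1.6161e-22)² + (1.4676e-22)² − 2·1.6161e-22·1.4676e-22·cos(34°)
|Δp⃗| = 9.1271e-23 kg·m/s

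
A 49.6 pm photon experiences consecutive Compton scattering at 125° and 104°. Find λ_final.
56.4313 pm

Apply Compton shift twice:

First scattering at θ₁ = 125°:
Δλ₁ = λ_C(1 - cos(125°))
Δλ₁ = 2.4263 × 1.5736
Δλ₁ = 3.8180 pm

After first scattering:
λ₁ = 49.6 + 3.8180 = 53.4180 pm

Second scattering at θ₂ = 104°:
Δλ₂ = λ_C(1 - cos(104°))
Δλ₂ = 2.4263 × 1.2419
Δλ₂ = 3.0133 pm

Final wavelength:
λ₂ = 53.4180 + 3.0133 = 56.4313 pm

Total shift: Δλ_total = 3.8180 + 3.0133 = 6.8313 pm

(Intermediate values are shown rounded; full precision is carried through to the final answer.)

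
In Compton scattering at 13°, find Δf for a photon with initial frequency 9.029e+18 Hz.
1.688e+16 Hz (decrease)

Convert frequency to wavelength (c = 299792458 m/s):
λ₀ = c/f₀ = 299792458/9.029e+18 = 3.3203285e-11 m = 33.2033 pm

Calculate Compton shift:
Δλ = λ_C(1 - cos(13°)) = 0.0622 pm

Final wavelength:
λ' = λ₀ + Δλ = 33.2033 + 0.0622 = 33.2655 pm

Final frequency:
f' = c/λ' = 299792458/3.3265471e-11 = 9.0121213e+18 Hz

Frequency shift (decrease):
Δf = f₀ - f' = 9.029e+18 - 9.0121213e+18 = 1.688e+16 Hz

(Intermediate values are shown rounded; full precision is carried through to the final answer.)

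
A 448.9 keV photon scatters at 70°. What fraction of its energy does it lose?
0.3663 (or 36.63%)

Calculate initial and final photon energies:

Initial: E₀ = 448.9 keV → λ₀ = 2.7620 pm
Compton shift: Δλ = 1.5965 pm
Final wavelength: λ' = 4.3584 pm
Final energy: E' = 284.4706 keV

Fractional energy loss:
(E₀ - E')/E₀ = (448.9000 - 284.4706)/448.9000
= 164.4294/448.9000
= 0.3663
= 36.63%

(Intermediate values are shown rounded; full precision is carried through to the final answer.)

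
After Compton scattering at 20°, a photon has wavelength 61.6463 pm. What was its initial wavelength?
61.5000 pm

From λ' = λ + Δλ, we have λ = λ' - Δλ

First calculate the Compton shift:
Δλ = λ_C(1 - cos θ)
Δλ = 2.4263 × (1 - cos(20°))
Δλ = 2.4263 × 0.0603
Δλ = 0.1463 pm

Initial wavelength:
λ = λ' - Δλ
λ = 61.6463 - 0.1463
λ = 61.5000 pm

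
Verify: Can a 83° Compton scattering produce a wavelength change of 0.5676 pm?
No, inconsistent

Calculate the expected shift for θ = 83°:

Δλ_expected = λ_C(1 - cos(83°))
Δλ_expected = 2.4263 × (1 - cos(83°))
Δλ_expected = 2.4263 × 0.8781
Δλ_expected = 2.1306 pm

Given shift: 0.5676 pm
Expected shift: 2.1306 pm
Difference: 1.5630 pm

The values do not match. The given shift corresponds to θ ≈ 40.0°, not 83°.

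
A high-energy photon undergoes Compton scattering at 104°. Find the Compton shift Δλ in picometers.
3.0133 pm

Using the Compton scattering formula:
Δλ = λ_C(1 - cos θ)

where λ_C = h/(m_e·c) ≈ 2.4263 pm is the Compton wavelength of an electron.

For θ = 104°:
cos(104°) = -0.2419
1 - cos(104°) = 1.2419

Δλ = 2.4263 × 1.2419
Δλ = 3.0133 pm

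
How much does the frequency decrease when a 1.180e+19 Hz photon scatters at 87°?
9.793e+17 Hz (decrease)

Convert frequency to wavelength (c = 299792458 m/s):
λ₀ = c/f₀ = 299792458/1.180e+19 = 2.5406141e-11 m = 25.4061 pm

Calculate Compton shift:
Δλ = λ_C(1 - cos(87°)) = 2.2993 pm

Final wavelength:
λ' = λ₀ + Δλ = 25.4061 + 2.2993 = 27.7055 pm

Final frequency:
f' = c/λ' = 299792458/2.7705467e-11 = 1.0820697e+19 Hz

Frequency shift (decrease):
Δf = f₀ - f' = 1.180e+19 - 1.0820697e+19 = 9.793e+17 Hz

(Intermediate values are shown rounded; full precision is carried through to the final answer.)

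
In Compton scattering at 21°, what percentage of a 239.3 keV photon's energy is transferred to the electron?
0.0302 (or 3.02%)

Calculate initial and final photon energies:

Initial: E₀ = 239.3 keV → λ₀ = 5.1811 pm
Compton shift: Δλ = 0.1612 pm
Final wavelength: λ' = 5.3423 pm
Final energy: E' = 232.0813 keV

Fractional energy loss:
(E₀ - E')/E₀ = (239.3000 - 232.0813)/239.3000
= 7.2187/239.3000
= 0.0302
= 3.02%

(Intermediate values are shown rounded; full precision is carried through to the final answer.)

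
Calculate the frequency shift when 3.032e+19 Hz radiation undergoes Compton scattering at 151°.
9.553e+18 Hz (decrease)

Convert frequency to wavelength (c = 299792458 m/s):
λ₀ = c/f₀ = 299792458/3.032e+19 = 9.8876141e-12 m = 9.8876 pm

Calculate Compton shift:
Δλ = λ_C(1 - cos(151°)) = 4.5484 pm

Final wavelength:
λ' = λ₀ + Δλ = 9.8876 + 4.5484 = 14.4360 pm

Final frequency:
f' = c/λ' = 299792458/1.4436023e-11 = 2.0766970e+19 Hz

Frequency shift (decrease):
Δf = f₀ - f' = 3.032e+19 - 2.0766970e+19 = 9.553e+18 Hz

(Intermediate values are shown rounded; full precision is carried through to the final answer.)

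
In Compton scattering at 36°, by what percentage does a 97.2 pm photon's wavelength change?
0.4767%

Calculate the Compton shift:
Δλ = λ_C(1 - cos(36°))
Δλ = 2.4263 × (1 - cos(36°))
Δλ = 2.4263 × 0.1910
Δλ = 0.4634 pm

Percentage change:
(Δλ/λ₀) × 100 = (0.4634/97.2) × 100
= 0.4767%

(Intermediate values are shown rounded; full precision is carried through to the final answer.)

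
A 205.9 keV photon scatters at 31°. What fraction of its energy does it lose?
0.0544 (or 5.44%)

Calculate initial and final photon energies:

Initial: E₀ = 205.9 keV → λ₀ = 6.0216 pm
Compton shift: Δλ = 0.3466 pm
Final wavelength: λ' = 6.3681 pm
Final energy: E' = 194.6948 keV

Fractional energy loss:
(E₀ - E')/E₀ = (205.9000 - 194.6948)/205.9000
= 11.2052/205.9000
= 0.0544
= 5.44%

(Intermediate values are shown rounded; full precision is carried through to the final answer.)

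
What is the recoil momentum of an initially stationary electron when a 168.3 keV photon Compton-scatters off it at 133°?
1.3617e-22 kg·m/s

The electron is initially at rest, so by conservation of momentum:
p⃗_e = p⃗₀ − p⃗'  (incident photon momentum minus scattered photon momentum)

Photon momentum magnitudes (p = h/λ = E/c):
λ₀ = hc/E₀ = 7.3669 pm → p₀ = h/λ₀ = 8.9944e-23 kg·m/s
Δλ = λ_C(1 − cos 133°) = 4.0810 pm
λ' = 11.4479 pm → p' = h/λ' = 5.7880e-23 kg·m/s

The scattered photon makes angle θ = 133° with the incident direction, so by the law of cosines:
|p⃗_e|² = p₀² + p'² − 2p₀p'cos θ
|p⃗_e|² = (8.9944e-23)² + (5.7880e-23)² − 2·8.9944e-23·5.7880e-23·cos(133°)
|p⃗_e| = 1.3617e-22 kg·m/s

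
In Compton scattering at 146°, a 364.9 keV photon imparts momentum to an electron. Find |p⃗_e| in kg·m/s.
2.6930e-22 kg·m/s

The electron is initially at rest, so by conservation of momentum:
p⃗_e = p⃗₀ − p⃗'  (incident photon momentum minus scattered photon momentum)

Photon momentum magnitudes (p = h/λ = E/c):
λ₀ = hc/E₀ = 3.3978 pm → p₀ = h/λ₀ = 1.9501e-22 kg·m/s
Δλ = λ_C(1 − cos 146°) = 4.4378 pm
λ' = 7.8356 pm → p' = h/λ' = 8.4564e-23 kg·m/s

The scattered photon makes angle θ = 146° with the incident direction, so by the law of cosines:
|p⃗_e|² = p₀² + p'² − 2p₀p'cos θ
|p⃗_e|² = (1.9501e-22)² + (8.4564e-23)² − 2·1.9501e-22·8.4564e-23·cos(146°)
|p⃗_e| = 2.6930e-22 kg·m/s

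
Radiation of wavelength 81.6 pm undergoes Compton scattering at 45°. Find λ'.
82.3106 pm

Using the Compton formula: λ' = λ + λ_C(1 − cos θ)

For θ = 45°, cos θ = √2/2 (exact) ≈ 0.7071, so:
1 − cos 45° = 1 − (√2/2) ≈ 0.2929

Δλ = λ_C × 0.2929 = 2.4263 × 0.2929 = 0.7106 pm

λ' = 81.6 + 0.7106 = 82.3106 pm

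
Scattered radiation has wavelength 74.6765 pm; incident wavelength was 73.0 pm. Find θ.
72.00°

First find the wavelength shift:
Δλ = λ' - λ = 74.6765 - 73.0 = 1.6765 pm

Using Δλ = λ_C(1 - cos θ), with λ_C = h/(m_e·c) ≈ 2.42631024 pm:
cos θ = 1 - Δλ/λ_C
cos θ = 1 - 1.6765/2.42631024
cos θ = 0.309033

θ = arccos(0.309033)
θ = 72.00°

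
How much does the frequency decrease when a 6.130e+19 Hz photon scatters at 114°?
2.520e+19 Hz (decrease)

Convert frequency to wavelength (c = 299792458 m/s):
λ₀ = c/f₀ = 299792458/6.130e+19 = 4.8905784e-12 m = 4.8906 pm

Calculate Compton shift:
Δλ = λ_C(1 - cos(114°)) = 3.4132 pm

Final wavelength:
λ' = λ₀ + Δλ = 4.8906 + 3.4132 = 8.3038 pm

Final frequency:
f' = c/λ' = 299792458/8.3037579e-12 = 3.6103227e+19 Hz

Frequency shift (decrease):
Δf = f₀ - f' = 6.130e+19 - 3.6103227e+19 = 2.520e+19 Hz

(Intermediate values are shown rounded; full precision is carried through to the final answer.)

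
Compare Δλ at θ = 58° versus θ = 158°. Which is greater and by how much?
158° produces the larger shift by a factor of 4.100

Calculate both shifts using Δλ = λ_C(1 - cos θ):

For θ₁ = 58°:
Δλ₁ = 2.4263 × (1 - cos(58°))
Δλ₁ = 2.4263 × 0.4701
Δλ₁ = 1.1406 pm

For θ₂ = 158°:
Δλ₂ = 2.4263 × (1 - cos(158°))
Δλ₂ = 2.4263 × 1.9272
Δλ₂ = 4.6759 pm

The 158° angle produces the larger shift.
Ratio: 4.6759/1.1406 = 4.100

(Intermediate values are shown rounded; full precision is carried through to the final answer.)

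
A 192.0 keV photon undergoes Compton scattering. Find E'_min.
109.6222 keV (at θ = 180°)

The scattered photon has minimum energy when its wavelength is maximum, i.e., when the Compton shift Δλ = λ_C(1 − cos θ) is maximum. This occurs at θ = 180° (backscattering), giving Δλ_max = 2λ_C = 4.8526 pm.

Initial wavelength: λ₀ = hc/E₀ = 6.4575 pm
Maximum final wavelength: λ'_max = λ₀ + 2λ_C = 6.4575 + 4.8526 = 11.3101 pm
Minimum final energy: E'_min = hc/λ'_max = 109.6222 keV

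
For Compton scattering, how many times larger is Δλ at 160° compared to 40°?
160° produces the larger shift by a factor of 8.291

Calculate both shifts using Δλ = λ_C(1 - cos θ):

For θ₁ = 40°:
Δλ₁ = 2.4263 × (1 - cos(40°))
Δλ₁ = 2.4263 × 0.2340
Δλ₁ = 0.5676 pm

For θ₂ = 160°:
Δλ₂ = 2.4263 × (1 - cos(160°))
Δλ₂ = 2.4263 × 1.9397
Δλ₂ = 4.7063 pm

The 160° angle produces the larger shift.
Ratio: 4.7063/0.5676 = 8.291

(Intermediate values are shown rounded; full precision is carried through to the final answer.)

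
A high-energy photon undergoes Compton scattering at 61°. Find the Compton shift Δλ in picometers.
1.2500 pm

Using the Compton scattering formula:
Δλ = λ_C(1 - cos θ)

where λ_C = h/(m_e·c) ≈ 2.4263 pm is the Compton wavelength of an electron.

For θ = 61°:
cos(61°) = 0.4848
1 - cos(61°) = 0.5152

Δλ = 2.4263 × 0.5152
Δλ = 1.2500 pm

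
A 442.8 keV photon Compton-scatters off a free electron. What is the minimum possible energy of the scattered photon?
162.0153 keV (at θ = 180°)

The scattered photon has minimum energy when its wavelength is maximum, i.e., when the Compton shift Δλ = λ_C(1 − cos θ) is maximum. This occurs at θ = 180° (backscattering), giving Δλ_max = 2λ_C = 4.8526 pm.

Initial wavelength: λ₀ = hc/E₀ = 2.8000 pm
Maximum final wavelength: λ'_max = λ₀ + 2λ_C = 2.8000 + 4.8526 = 7.6526 pm
Minimum final energy: E'_min = hc/λ'_max = 162.0153 keV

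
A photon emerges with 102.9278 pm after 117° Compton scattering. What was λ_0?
99.4000 pm

From λ' = λ + Δλ, we have λ = λ' - Δλ

First calculate the Compton shift:
Δλ = λ_C(1 - cos θ)
Δλ = 2.4263 × (1 - cos(117°))
Δλ = 2.4263 × 1.4540
Δλ = 3.5278 pm

Initial wavelength:
λ = λ' - Δλ
λ = 102.9278 - 3.5278
λ = 99.4000 pm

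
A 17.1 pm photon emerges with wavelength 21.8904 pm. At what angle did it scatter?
167.00°

First find the wavelength shift:
Δλ = λ' - λ = 21.8904 - 17.1 = 4.7904 pm

Using Δλ = λ_C(1 - cos θ), with λ_C = h/(m_e·c) ≈ 2.42631024 pm:
cos θ = 1 - Δλ/λ_C
cos θ = 1 - 4.7904/2.42631024
cos θ = -0.974356

θ = arccos(-0.974356)
θ = 167.00°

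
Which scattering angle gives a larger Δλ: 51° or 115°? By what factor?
115° produces the larger shift by a factor of 3.838

Calculate both shifts using Δλ = λ_C(1 - cos θ):

For θ₁ = 51°:
Δλ₁ = 2.4263 × (1 - cos(51°))
Δλ₁ = 2.4263 × 0.3707
Δλ₁ = 0.8994 pm

For θ₂ = 115°:
Δλ₂ = 2.4263 × (1 - cos(115°))
Δλ₂ = 2.4263 × 1.4226
Δλ₂ = 3.4517 pm

The 115° angle produces the larger shift.
Ratio: 3.4517/0.8994 = 3.838

(Intermediate values are shown rounded; full precision is carried through to the final answer.)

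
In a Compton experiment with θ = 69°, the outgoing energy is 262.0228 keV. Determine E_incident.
390.5000 keV

Convert final energy to wavelength (hc ≈ 1239.842 keV·pm):
λ' = hc/E' = 1239.842 / 262.0228 = 4.7318 pm

Calculate the Compton shift:
Δλ = λ_C(1 - cos(69°))
Δλ = 2.4263 × (1 - cos(69°))
Δλ = 1.5568 pm

Initial wavelength:
λ = λ' - Δλ = 4.7318 - 1.5568 = 3.1750 pm

Initial energy:
E = hc/λ = 1239.842 / 3.1750 = 390.5000 keV

(Intermediate values are shown rounded; full precision is carried through to the final answer.)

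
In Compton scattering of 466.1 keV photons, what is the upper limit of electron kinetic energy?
301.0662 keV

Maximum energy transfer occurs at θ = 180° (backscattering).

Initial photon: E₀ = 466.1 keV → λ₀ = 2.6600 pm

Maximum Compton shift (at 180°):
Δλ_max = 2λ_C = 2 × 2.4263 = 4.8526 pm

Final wavelength:
λ' = 2.6600 + 4.8526 = 7.5127 pm

Minimum photon energy (maximum energy to electron):
E'_min = hc/λ' = 165.0338 keV

Maximum electron kinetic energy:
K_max = E₀ - E'_min = 466.1000 - 165.0338 = 301.0662 keV

(Intermediate values are shown rounded; full precision is carried through to the final answer.)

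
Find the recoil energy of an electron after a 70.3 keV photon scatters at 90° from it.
8.5018 keV

By energy conservation: K_e = E_initial - E_final

First find the scattered photon energy:
Initial wavelength: λ = hc/E = 17.6364 pm
Compton shift: Δλ = λ_C(1 - cos(90°)) = 2.4263 pm
Final wavelength: λ' = 17.6364 + 2.4263 = 20.0628 pm
Final photon energy: E' = hc/λ' = 61.7982 keV

Electron kinetic energy:
K_e = E - E' = 70.3000 - 61.7982 = 8.5018 keV

(Intermediate values are shown rounded; full precision is carried through to the final answer.)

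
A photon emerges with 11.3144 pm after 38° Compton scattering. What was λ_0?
10.8000 pm

From λ' = λ + Δλ, we have λ = λ' - Δλ

First calculate the Compton shift:
Δλ = λ_C(1 - cos θ)
Δλ = 2.4263 × (1 - cos(38°))
Δλ = 2.4263 × 0.2120
Δλ = 0.5144 pm

Initial wavelength:
λ = λ' - Δλ
λ = 11.3144 - 0.5144
λ = 10.8000 pm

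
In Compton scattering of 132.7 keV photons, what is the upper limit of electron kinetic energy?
45.3614 keV

Maximum energy transfer occurs at θ = 180° (backscattering).

Initial photon: E₀ = 132.7 keV → λ₀ = 9.3432 pm

Maximum Compton shift (at 180°):
Δλ_max = 2λ_C = 2 × 2.4263 = 4.8526 pm

Final wavelength:
λ' = 9.3432 + 4.8526 = 14.1958 pm

Minimum photon energy (maximum energy to electron):
E'_min = hc/λ' = 87.3386 keV

Maximum electron kinetic energy:
K_max = E₀ - E'_min = 132.7000 - 87.3386 = 45.3614 keV

(Intermediate values are shown rounded; full precision is carried through to the final answer.)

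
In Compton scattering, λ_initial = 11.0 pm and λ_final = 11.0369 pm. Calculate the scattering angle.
10.01°

First find the wavelength shift:
Δλ = λ' - λ = 11.0369 - 11.0 = 0.0369 pm

Using Δλ = λ_C(1 - cos θ), with λ_C = h/(m_e·c) ≈ 2.42631024 pm:
cos θ = 1 - Δλ/λ_C
cos θ = 1 - 0.0369/2.42631024
cos θ = 0.984792

θ = arccos(0.984792)
θ = 10.01°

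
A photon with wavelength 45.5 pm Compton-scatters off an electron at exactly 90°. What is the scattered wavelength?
47.9263 pm

Using the Compton formula: λ' = λ + λ_C(1 − cos θ)

For θ = 90°, cos θ = 0 (exact) = 0.0000, so:
1 − cos 90° = 1 − (0) = 1.0000

Δλ = λ_C × 1.0000 = 2.4263 × 1.0000 = 2.4263 pm

λ' = 45.5 + 2.4263 = 47.9263 pm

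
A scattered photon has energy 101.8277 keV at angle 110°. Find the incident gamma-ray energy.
139.0000 keV

Convert final energy to wavelength (hc ≈ 1239.842 keV·pm):
λ' = hc/E' = 1239.842 / 101.8277 = 12.1759 pm

Calculate the Compton shift:
Δλ = λ_C(1 - cos(110°))
Δλ = 2.4263 × (1 - cos(110°))
Δλ = 3.2562 pm

Initial wavelength:
λ = λ' - Δλ = 12.1759 - 3.2562 = 8.9197 pm

Initial energy:
E = hc/λ = 1239.842 / 8.9197 = 139.0000 keV

(Intermediate values are shown rounded; full precision is carried through to the final answer.)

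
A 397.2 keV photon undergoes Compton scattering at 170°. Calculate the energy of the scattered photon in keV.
156.2062 keV

First convert energy to wavelength:
λ = hc/E, with hc ≈ 1239.842 keV·pm (i.e. 1239.842 eV·nm)

For E = 397.2 keV = 397200 eV:
λ = 1239.842 keV·pm / 397.2 keV
λ = 3.1215 pm

Calculate the Compton shift:
Δλ = λ_C(1 - cos(170°)) = 2.4263 × 1.9848
Δλ = 4.8158 pm

Final wavelength:
λ' = 3.1215 + 4.8158 = 7.9372 pm

Final energy:
E' = hc/λ' = 1239.842 / 7.9372 = 156.2062 keV

(Intermediate values are shown rounded; full precision is carried through to the final answer.)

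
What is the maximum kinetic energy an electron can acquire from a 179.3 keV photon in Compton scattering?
73.9387 keV

Maximum energy transfer occurs at θ = 180° (backscattering).

Initial photon: E₀ = 179.3 keV → λ₀ = 6.9149 pm

Maximum Compton shift (at 180°):
Δλ_max = 2λ_C = 2 × 2.4263 = 4.8526 pm

Final wavelength:
λ' = 6.9149 + 4.8526 = 11.7675 pm

Minimum photon energy (maximum energy to electron):
E'_min = hc/λ' = 105.3613 keV

Maximum electron kinetic energy:
K_max = E₀ - E'_min = 179.3000 - 105.3613 = 73.9387 keV

(Intermediate values are shown rounded; full precision is carried through to the final answer.)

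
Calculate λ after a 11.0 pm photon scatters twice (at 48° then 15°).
11.8855 pm

Apply Compton shift twice:

First scattering at θ₁ = 48°:
Δλ₁ = λ_C(1 - cos(48°))
Δλ₁ = 2.4263 × 0.3309
Δλ₁ = 0.8028 pm

After first scattering:
λ₁ = 11.0 + 0.8028 = 11.8028 pm

Second scattering at θ₂ = 15°:
Δλ₂ = λ_C(1 - cos(15°))
Δλ₂ = 2.4263 × 0.0341
Δλ₂ = 0.0827 pm

Final wavelength:
λ₂ = 11.8028 + 0.0827 = 11.8855 pm

Total shift: Δλ_total = 0.8028 + 0.0827 = 0.8855 pm

(Intermediate values are shown rounded; full precision is carried through to the final answer.)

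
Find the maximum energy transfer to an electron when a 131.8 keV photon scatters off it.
44.8522 keV

Maximum energy transfer occurs at θ = 180° (backscattering).

Initial photon: E₀ = 131.8 keV → λ₀ = 9.4070 pm

Maximum Compton shift (at 180°):
Δλ_max = 2λ_C = 2 × 2.4263 = 4.8526 pm

Final wavelength:
λ' = 9.4070 + 4.8526 = 14.2596 pm

Minimum photon energy (maximum energy to electron):
E'_min = hc/λ' = 86.9478 keV

Maximum electron kinetic energy:
K_max = E₀ - E'_min = 131.8000 - 86.9478 = 44.8522 keV

(Intermediate values are shown rounded; full precision is carried through to the final answer.)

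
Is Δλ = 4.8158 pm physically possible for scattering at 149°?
No, inconsistent

Calculate the expected shift for θ = 149°:

Δλ_expected = λ_C(1 - cos(149°))
Δλ_expected = 2.4263 × (1 - cos(149°))
Δλ_expected = 2.4263 × 1.8572
Δλ_expected = 4.5061 pm

Given shift: 4.8158 pm
Expected shift: 4.5061 pm
Difference: 0.3097 pm

The values do not match. The given shift corresponds to θ ≈ 170.0°, not 149°.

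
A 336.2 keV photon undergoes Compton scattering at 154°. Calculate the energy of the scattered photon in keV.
149.4709 keV

First convert energy to wavelength:
λ = hc/E, with hc ≈ 1239.842 keV·pm (i.e. 1239.842 eV·nm)

For E = 336.2 keV = 336200 eV:
λ = 1239.842 keV·pm / 336.2 keV
λ = 3.6878 pm

Calculate the Compton shift:
Δλ = λ_C(1 - cos(154°)) = 2.4263 × 1.8988
Δλ = 4.6071 pm

Final wavelength:
λ' = 3.6878 + 4.6071 = 8.2949 pm

Final energy:
E' = hc/λ' = 1239.842 / 8.2949 = 149.4709 keV

(Intermediate values are shown rounded; full precision is carried through to the final answer.)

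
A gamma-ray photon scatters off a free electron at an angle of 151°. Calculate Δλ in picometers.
4.5484 pm

Using the Compton scattering formula:
Δλ = λ_C(1 - cos θ)

where λ_C = h/(m_e·c) ≈ 2.4263 pm is the Compton wavelength of an electron.

For θ = 151°:
cos(151°) = -0.8746
1 - cos(151°) = 1.8746

Δλ = 2.4263 × 1.8746
Δλ = 4.5484 pm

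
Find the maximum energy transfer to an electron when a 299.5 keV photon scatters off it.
161.6222 keV

Maximum energy transfer occurs at θ = 180° (backscattering).

Initial photon: E₀ = 299.5 keV → λ₀ = 4.1397 pm

Maximum Compton shift (at 180°):
Δλ_max = 2λ_C = 2 × 2.4263 = 4.8526 pm

Final wavelength:
λ' = 4.1397 + 4.8526 = 8.9923 pm

Minimum photon energy (maximum energy to electron):
E'_min = hc/λ' = 137.8778 keV

Maximum electron kinetic energy:
K_max = E₀ - E'_min = 299.5000 - 137.8778 = 161.6222 keV

(Intermediate values are shown rounded; full precision is carried through to the final answer.)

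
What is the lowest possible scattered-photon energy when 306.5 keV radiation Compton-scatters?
139.3428 keV (at θ = 180°)

The scattered photon has minimum energy when its wavelength is maximum, i.e., when the Compton shift Δλ = λ_C(1 − cos θ) is maximum. This occurs at θ = 180° (backscattering), giving Δλ_max = 2λ_C = 4.8526 pm.

Initial wavelength: λ₀ = hc/E₀ = 4.0452 pm
Maximum final wavelength: λ'_max = λ₀ + 2λ_C = 4.0452 + 4.8526 = 8.8978 pm
Minimum final energy: E'_min = hc/λ'_max = 139.3428 keV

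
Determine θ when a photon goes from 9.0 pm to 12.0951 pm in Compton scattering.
106.00°

First find the wavelength shift:
Δλ = λ' - λ = 12.0951 - 9.0 = 3.0951 pm

Using Δλ = λ_C(1 - cos θ), with λ_C = h/(m_e·c) ≈ 2.42631024 pm:
cos θ = 1 - Δλ/λ_C
cos θ = 1 - 3.0951/2.42631024
cos θ = -0.275641

θ = arccos(-0.275641)
θ = 106.00°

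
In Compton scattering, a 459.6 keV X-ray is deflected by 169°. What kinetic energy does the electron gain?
294.4132 keV

By energy conservation: K_e = E_initial - E_final

First find the scattered photon energy:
Initial wavelength: λ = hc/E = 2.6977 pm
Compton shift: Δλ = λ_C(1 - cos(169°)) = 4.8080 pm
Final wavelength: λ' = 2.6977 + 4.8080 = 7.5057 pm
Final photon energy: E' = hc/λ' = 165.1868 keV

Electron kinetic energy:
K_e = E - E' = 459.6000 - 165.1868 = 294.4132 keV

(Intermediate values are shown rounded; full precision is carried through to the final answer.)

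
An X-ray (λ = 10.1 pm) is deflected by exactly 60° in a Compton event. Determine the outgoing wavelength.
11.3132 pm

Using the Compton formula: λ' = λ + λ_C(1 − cos θ)

For θ = 60°, cos θ = 1/2 (exact) = 0.5000, so:
1 − cos 60° = 1 − (1/2) = 0.5000

Δλ = λ_C × 0.5000 = 2.4263 × 0.5000 = 1.2132 pm

λ' = 10.1 + 1.2132 = 11.3132 pm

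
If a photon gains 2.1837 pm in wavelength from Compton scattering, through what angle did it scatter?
84.26°

From the Compton formula Δλ = λ_C(1 - cos θ), we can solve for θ:

cos θ = 1 - Δλ/λ_C

Given:
- Δλ = 2.1837 pm
- λ_C = h/(m_e·c) ≈ 2.42631024 pm

cos θ = 1 - 2.1837/2.42631024
cos θ = 1 - 0.900009
cos θ = 0.099991

θ = arccos(0.099991)
θ = 84.26°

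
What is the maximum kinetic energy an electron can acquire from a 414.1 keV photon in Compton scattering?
256.0916 keV

Maximum energy transfer occurs at θ = 180° (backscattering).

Initial photon: E₀ = 414.1 keV → λ₀ = 2.9941 pm

Maximum Compton shift (at 180°):
Δλ_max = 2λ_C = 2 × 2.4263 = 4.8526 pm

Final wavelength:
λ' = 2.9941 + 4.8526 = 7.8467 pm

Minimum photon energy (maximum energy to electron):
E'_min = hc/λ' = 158.0084 keV

Maximum electron kinetic energy:
K_max = E₀ - E'_min = 414.1000 - 158.0084 = 256.0916 keV

(Intermediate values are shown rounded; full precision is carried through to the final answer.)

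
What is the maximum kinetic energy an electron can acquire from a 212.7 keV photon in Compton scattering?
96.6282 keV

Maximum energy transfer occurs at θ = 180° (backscattering).

Initial photon: E₀ = 212.7 keV → λ₀ = 5.8291 pm

Maximum Compton shift (at 180°):
Δλ_max = 2λ_C = 2 × 2.4263 = 4.8526 pm

Final wavelength:
λ' = 5.8291 + 4.8526 = 10.6817 pm

Minimum photon energy (maximum energy to electron):
E'_min = hc/λ' = 116.0718 keV

Maximum electron kinetic energy:
K_max = E₀ - E'_min = 212.7000 - 116.0718 = 96.6282 keV

(Intermediate values are shown rounded; full precision is carried through to the final answer.)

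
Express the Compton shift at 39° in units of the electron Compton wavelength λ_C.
0.2229 λ_C

The Compton shift formula is:
Δλ = λ_C(1 - cos θ)

Dividing both sides by λ_C:
Δλ/λ_C = 1 - cos θ

For θ = 39°:
Δλ/λ_C = 1 - cos(39°)
Δλ/λ_C = 1 - 0.7771
Δλ/λ_C = 0.2229

This means the shift is 0.2229 × λ_C = 0.5407 pm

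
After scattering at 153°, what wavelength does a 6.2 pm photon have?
10.7882 pm

Using the Compton scattering formula:
λ' = λ + Δλ = λ + λ_C(1 - cos θ)

Given:
- Initial wavelength λ = 6.2 pm
- Scattering angle θ = 153°
- Compton wavelength λ_C ≈ 2.4263 pm

Calculate the shift:
Δλ = 2.4263 × (1 - cos(153°))
Δλ = 2.4263 × 1.8910
Δλ = 4.5882 pm

Final wavelength:
λ' = 6.2 + 4.5882 = 10.7882 pm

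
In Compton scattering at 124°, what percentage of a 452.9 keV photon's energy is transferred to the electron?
0.5802 (or 58.02%)

Calculate initial and final photon energies:

Initial: E₀ = 452.9 keV → λ₀ = 2.7376 pm
Compton shift: Δλ = 3.7831 pm
Final wavelength: λ' = 6.5206 pm
Final energy: E' = 190.1409 keV

Fractional energy loss:
(E₀ - E')/E₀ = (452.9000 - 190.1409)/452.9000
= 262.7591/452.9000
= 0.5802
= 58.02%

(Intermediate values are shown rounded; full precision is carried through to the final answer.)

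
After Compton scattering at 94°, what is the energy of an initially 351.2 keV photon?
202.3947 keV

First convert energy to wavelength:
λ = hc/E, with hc ≈ 1239.842 keV·pm (i.e. 1239.842 eV·nm)

For E = 351.2 keV = 351200 eV:
λ = 1239.842 keV·pm / 351.2 keV
λ = 3.5303 pm

Calculate the Compton shift:
Δλ = λ_C(1 - cos(94°)) = 2.4263 × 1.0698
Δλ = 2.5956 pm

Final wavelength:
λ' = 3.5303 + 2.5956 = 6.1259 pm

Final energy:
E' = hc/λ' = 1239.842 / 6.1259 = 202.3947 keV

(Intermediate values are shown rounded; full precision is carried through to the final answer.)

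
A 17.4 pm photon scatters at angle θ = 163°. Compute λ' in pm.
22.1466 pm

Using the Compton scattering formula:
λ' = λ + Δλ = λ + λ_C(1 - cos θ)

Given:
- Initial wavelength λ = 17.4 pm
- Scattering angle θ = 163°
- Compton wavelength λ_C ≈ 2.4263 pm

Calculate the shift:
Δλ = 2.4263 × (1 - cos(163°))
Δλ = 2.4263 × 1.9563
Δλ = 4.7466 pm

Final wavelength:
λ' = 17.4 + 4.7466 = 22.1466 pm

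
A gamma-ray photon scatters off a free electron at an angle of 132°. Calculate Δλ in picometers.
4.0498 pm

Using the Compton scattering formula:
Δλ = λ_C(1 - cos θ)

where λ_C = h/(m_e·c) ≈ 2.4263 pm is the Compton wavelength of an electron.

For θ = 132°:
cos(132°) = -0.6691
1 - cos(132°) = 1.6691

Δλ = 2.4263 × 1.6691
Δλ = 4.0498 pm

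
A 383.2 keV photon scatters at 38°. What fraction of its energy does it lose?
0.1372 (or 13.72%)

Calculate initial and final photon energies:

Initial: E₀ = 383.2 keV → λ₀ = 3.2355 pm
Compton shift: Δλ = 0.5144 pm
Final wavelength: λ' = 3.7498 pm
Final energy: E' = 330.6380 keV

Fractional energy loss:
(E₀ - E')/E₀ = (383.2000 - 330.6380)/383.2000
= 52.5620/383.2000
= 0.1372
= 13.72%

(Intermediate values are shown rounded; full precision is carried through to the final answer.)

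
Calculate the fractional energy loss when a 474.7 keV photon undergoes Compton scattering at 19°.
0.0482 (or 4.82%)

Calculate initial and final photon energies:

Initial: E₀ = 474.7 keV → λ₀ = 2.6118 pm
Compton shift: Δλ = 0.1322 pm
Final wavelength: λ' = 2.7440 pm
Final energy: E' = 451.8322 keV

Fractional energy loss:
(E₀ - E')/E₀ = (474.7000 - 451.8322)/474.7000
= 22.8678/474.7000
= 0.0482
= 4.82%

(Intermediate values are shown rounded; full precision is carried through to the final answer.)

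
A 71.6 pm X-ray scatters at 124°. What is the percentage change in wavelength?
5.2836%

Calculate the Compton shift:
Δλ = λ_C(1 - cos(124°))
Δλ = 2.4263 × (1 - cos(124°))
Δλ = 2.4263 × 1.5592
Δλ = 3.7831 pm

Percentage change:
(Δλ/λ₀) × 100 = (3.7831/71.6) × 100
= 5.2836%

(Intermediate values are shown rounded; full precision is carried through to the final answer.)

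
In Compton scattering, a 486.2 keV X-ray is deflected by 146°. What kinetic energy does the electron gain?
308.7725 keV

By energy conservation: K_e = E_initial - E_final

First find the scattered photon energy:
Initial wavelength: λ = hc/E = 2.5501 pm
Compton shift: Δλ = λ_C(1 - cos(146°)) = 4.4378 pm
Final wavelength: λ' = 2.5501 + 4.4378 = 6.9879 pm
Final photon energy: E' = hc/λ' = 177.4275 keV

Electron kinetic energy:
K_e = E - E' = 486.2000 - 177.4275 = 308.7725 keV

(Intermediate values are shown rounded; full precision is carried through to the final answer.)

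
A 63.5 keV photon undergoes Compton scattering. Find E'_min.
50.8597 keV (at θ = 180°)

The scattered photon has minimum energy when its wavelength is maximum, i.e., when the Compton shift Δλ = λ_C(1 − cos θ) is maximum. This occurs at θ = 180° (backscattering), giving Δλ_max = 2λ_C = 4.8526 pm.

Initial wavelength: λ₀ = hc/E₀ = 19.5251 pm
Maximum final wavelength: λ'_max = λ₀ + 2λ_C = 19.5251 + 4.8526 = 24.3777 pm
Minimum final energy: E'_min = hc/λ'_max = 50.8597 keV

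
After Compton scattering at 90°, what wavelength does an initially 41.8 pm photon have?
44.2263 pm

Using the Compton formula: λ' = λ + λ_C(1 − cos θ)

For θ = 90°, cos θ = 0 (exact) = 0.0000, so:
1 − cos 90° = 1 − (0) = 1.0000

Δλ = λ_C × 1.0000 = 2.4263 × 1.0000 = 2.4263 pm

λ' = 41.8 + 2.4263 = 44.2263 pm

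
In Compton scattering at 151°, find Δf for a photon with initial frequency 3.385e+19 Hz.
1.149e+19 Hz (decrease)

Convert frequency to wavelength (c = 299792458 m/s):
λ₀ = c/f₀ = 299792458/3.385e+19 = 8.8564980e-12 m = 8.8565 pm

Calculate Compton shift:
Δλ = λ_C(1 - cos(151°)) = 4.5484 pm

Final wavelength:
λ' = λ₀ + Δλ = 8.8565 + 4.5484 = 13.4049 pm

Final frequency:
f' = c/λ' = 299792458/1.3404907e-11 = 2.2364382e+19 Hz

Frequency shift (decrease):
Δf = f₀ - f' = 3.385e+19 - 2.2364382e+19 = 1.149e+19 Hz

(Intermediate values are shown rounded; full precision is carried through to the final answer.)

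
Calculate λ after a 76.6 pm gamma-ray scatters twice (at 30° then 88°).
79.2667 pm

Apply Compton shift twice:

First scattering at θ₁ = 30°:
Δλ₁ = λ_C(1 - cos(30°))
Δλ₁ = 2.4263 × 0.1340
Δλ₁ = 0.3251 pm

After first scattering:
λ₁ = 76.6 + 0.3251 = 76.9251 pm

Second scattering at θ₂ = 88°:
Δλ₂ = λ_C(1 - cos(88°))
Δλ₂ = 2.4263 × 0.9651
Δλ₂ = 2.3416 pm

Final wavelength:
λ₂ = 76.9251 + 2.3416 = 79.2667 pm

Total shift: Δλ_total = 0.3251 + 2.3416 = 2.6667 pm

(Intermediate values are shown rounded; full precision is carried through to the final answer.)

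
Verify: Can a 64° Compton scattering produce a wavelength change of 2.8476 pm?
No, inconsistent

Calculate the expected shift for θ = 64°:

Δλ_expected = λ_C(1 - cos(64°))
Δλ_expected = 2.4263 × (1 - cos(64°))
Δλ_expected = 2.4263 × 0.5616
Δλ_expected = 1.3627 pm

Given shift: 2.8476 pm
Expected shift: 1.3627 pm
Difference: 1.4849 pm

The values do not match. The given shift corresponds to θ ≈ 100.0°, not 64°.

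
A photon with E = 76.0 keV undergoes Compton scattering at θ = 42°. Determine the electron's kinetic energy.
2.7965 keV

By energy conservation: K_e = E_initial - E_final

First find the scattered photon energy:
Initial wavelength: λ = hc/E = 16.3137 pm
Compton shift: Δλ = λ_C(1 - cos(42°)) = 0.6232 pm
Final wavelength: λ' = 16.3137 + 0.6232 = 16.9369 pm
Final photon energy: E' = hc/λ' = 73.2035 keV

Electron kinetic energy:
K_e = E - E' = 76.0000 - 73.2035 = 2.7965 keV

(Intermediate values are shown rounded; full precision is carried through to the final answer.)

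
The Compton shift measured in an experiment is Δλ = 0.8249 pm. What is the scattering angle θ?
48.70°

From the Compton formula Δλ = λ_C(1 - cos θ), we can solve for θ:

cos θ = 1 - Δλ/λ_C

Given:
- Δλ = 0.8249 pm
- λ_C = h/(m_e·c) ≈ 2.42631024 pm

cos θ = 1 - 0.8249/2.42631024
cos θ = 1 - 0.339981
cos θ = 0.660019

θ = arccos(0.660019)
θ = 48.70°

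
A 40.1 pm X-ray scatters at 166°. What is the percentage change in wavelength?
11.9216%

Calculate the Compton shift:
Δλ = λ_C(1 - cos(166°))
Δλ = 2.4263 × (1 - cos(166°))
Δλ = 2.4263 × 1.9703
Δλ = 4.7805 pm

Percentage change:
(Δλ/λ₀) × 100 = (4.7805/40.1) × 100
= 11.9216%

(Intermediate values are shown rounded; full precision is carried through to the final answer.)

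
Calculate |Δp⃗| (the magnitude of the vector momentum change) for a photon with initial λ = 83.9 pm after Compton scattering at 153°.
1.4961e-23 kg·m/s

Photon momentum magnitude is p = h/λ.

Initial momentum:
p₀ = h/λ = 6.6261e-34/8.3900e-11 = 7.8976e-24 kg·m/s

After scattering:
λ' = λ + Δλ = 83.9 + 4.5882 = 88.4882 pm
p' = h/λ' = 6.6261e-34/8.8488e-11 = 7.4881e-24 kg·m/s

Momentum is a vector; the scattered photon's direction makes angle θ = 153° with the incident direction. The magnitude of the vector change Δp⃗ = p⃗₀ − p⃗' is found from the law of cosines:
|Δp⃗|² = p₀² + p'² − 2p₀p'cos θ
|Δp⃗|² = (7.8976e-24)² + (7.4881e-24)² − 2·7.8976e-24·7.4881e-24·cos(153°)
|Δp⃗| = 1.4961e-23 kg·m/s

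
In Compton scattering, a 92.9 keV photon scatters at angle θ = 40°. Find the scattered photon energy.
89.1099 keV

First convert energy to wavelength:
λ = hc/E, with hc ≈ 1239.842 keV·pm (i.e. 1239.842 eV·nm)

For E = 92.9 keV = 92900 eV:
λ = 1239.842 keV·pm / 92.9 keV
λ = 13.3460 pm

Calculate the Compton shift:
Δλ = λ_C(1 - cos(40°)) = 2.4263 × 0.2340
Δλ = 0.5676 pm

Final wavelength:
λ' = 13.3460 + 0.5676 = 13.9136 pm

Final energy:
E' = hc/λ' = 1239.842 / 13.9136 = 89.1099 keV

(Intermediate values are shown rounded; full precision is carried through to the final answer.)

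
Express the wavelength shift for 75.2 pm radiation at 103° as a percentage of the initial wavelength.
3.9523%

Calculate the Compton shift:
Δλ = λ_C(1 - cos(103°))
Δλ = 2.4263 × (1 - cos(103°))
Δλ = 2.4263 × 1.2250
Δλ = 2.9721 pm

Percentage change:
(Δλ/λ₀) × 100 = (2.9721/75.2) × 100
= 3.9523%

(Intermediate values are shown rounded; full precision is carried through to the final answer.)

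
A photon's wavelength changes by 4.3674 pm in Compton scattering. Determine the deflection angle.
143.13°

From the Compton formula Δλ = λ_C(1 - cos θ), we can solve for θ:

cos θ = 1 - Δλ/λ_C

Given:
- Δλ = 4.3674 pm
- λ_C = h/(m_e·c) ≈ 2.42631024 pm

cos θ = 1 - 4.3674/2.42631024
cos θ = 1 - 1.800017
cos θ = -0.800017

θ = arccos(-0.800017)
θ = 143.13°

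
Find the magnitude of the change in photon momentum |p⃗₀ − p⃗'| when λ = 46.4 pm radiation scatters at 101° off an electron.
2.1399e-23 kg·m/s

Photon momentum magnitude is p = h/λ.

Initial momentum:
p₀ = h/λ = 6.6261e-34/4.6400e-11 = 1.4280e-23 kg·m/s

After scattering:
λ' = λ + Δλ = 46.4 + 2.8893 = 49.2893 pm
p' = h/λ' = 6.6261e-34/4.9289e-11 = 1.3443e-23 kg·m/s

Momentum is a vector; the scattered photon's direction makes angle θ = 101° with the incident direction. The magnitude of the vector change Δp⃗ = p⃗₀ − p⃗' is found from the law of cosines:
|Δp⃗|² = p₀² + p'² − 2p₀p'cos θ
|Δp⃗|² = (1.4280e-23)² + (1.3443e-23)² − 2·1.4280e-23·1.3443e-23·cos(101°)
|Δp⃗| = 2.1399e-23 kg·m/s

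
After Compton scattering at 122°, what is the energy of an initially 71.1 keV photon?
58.6212 keV

First convert energy to wavelength:
λ = hc/E, with hc ≈ 1239.842 keV·pm (i.e. 1239.842 eV·nm)

For E = 71.1 keV = 71100 eV:
λ = 1239.842 keV·pm / 71.1 keV
λ = 17.4380 pm

Calculate the Compton shift:
Δλ = λ_C(1 - cos(122°)) = 2.4263 × 1.5299
Δλ = 3.7121 pm

Final wavelength:
λ' = 17.4380 + 3.7121 = 21.1501 pm

Final energy:
E' = hc/λ' = 1239.842 / 21.1501 = 58.6212 keV

(Intermediate values are shown rounded; full precision is carried through to the final answer.)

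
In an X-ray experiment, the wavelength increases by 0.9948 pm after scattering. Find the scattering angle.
53.84°

From the Compton formula Δλ = λ_C(1 - cos θ), we can solve for θ:

cos θ = 1 - Δλ/λ_C

Given:
- Δλ = 0.9948 pm
- λ_C = h/(m_e·c) ≈ 2.42631024 pm

cos θ = 1 - 0.9948/2.42631024
cos θ = 1 - 0.410005
cos θ = 0.589995

θ = arccos(0.589995)
θ = 53.84°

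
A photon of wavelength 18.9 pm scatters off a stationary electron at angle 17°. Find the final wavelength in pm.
19.0060 pm

Using the Compton scattering formula:
λ' = λ + Δλ = λ + λ_C(1 - cos θ)

Given:
- Initial wavelength λ = 18.9 pm
- Scattering angle θ = 17°
- Compton wavelength λ_C ≈ 2.4263 pm

Calculate the shift:
Δλ = 2.4263 × (1 - cos(17°))
Δλ = 2.4263 × 0.0437
Δλ = 0.1060 pm

Final wavelength:
λ' = 18.9 + 0.1060 = 19.0060 pm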